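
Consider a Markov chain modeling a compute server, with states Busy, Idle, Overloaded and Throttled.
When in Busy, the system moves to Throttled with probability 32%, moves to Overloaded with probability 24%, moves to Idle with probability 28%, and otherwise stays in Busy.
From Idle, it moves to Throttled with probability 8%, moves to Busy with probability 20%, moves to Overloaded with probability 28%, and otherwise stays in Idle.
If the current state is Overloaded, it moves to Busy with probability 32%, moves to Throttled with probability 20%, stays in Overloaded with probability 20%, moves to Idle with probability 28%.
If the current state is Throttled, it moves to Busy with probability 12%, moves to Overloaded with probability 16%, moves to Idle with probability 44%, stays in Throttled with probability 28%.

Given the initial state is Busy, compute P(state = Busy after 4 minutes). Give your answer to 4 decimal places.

Propagate the distribution vector 4 minutes from Busy.
After 0 minutes: (1.0000, 0.0000, 0.0000, 0.0000)
After 1 minute: (0.1600, 0.2800, 0.2400, 0.3200)
After 2 minutes: (0.1968, 0.3760, 0.2160, 0.2112)
After 3 minutes: (0.2012, 0.3740, 0.2295, 0.1954)
After 4 minutes: (0.2039, 0.3711, 0.2301, 0.1949)
P(in Busy after 4 minutes) = 0.2039

0.2039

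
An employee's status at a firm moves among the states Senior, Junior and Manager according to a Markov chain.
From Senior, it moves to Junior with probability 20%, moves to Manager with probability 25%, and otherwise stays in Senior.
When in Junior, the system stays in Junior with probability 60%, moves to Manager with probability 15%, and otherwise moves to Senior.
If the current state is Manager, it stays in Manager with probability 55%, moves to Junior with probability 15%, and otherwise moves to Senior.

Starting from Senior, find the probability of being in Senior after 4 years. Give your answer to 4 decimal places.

0.3838

Propagate the distribution vector 4 years from Senior.
After 0 years: (1.0000, 0.0000, 0.0000)
After 1 year: (0.5500, 0.2000, 0.2500)
After 2 years: (0.4275, 0.2675, 0.3050)
After 3 years: (0.3935, 0.2918, 0.3148)
After 4 years: (0.3838, 0.3010, 0.3153)
P(in Senior after 4 years) = 0.3838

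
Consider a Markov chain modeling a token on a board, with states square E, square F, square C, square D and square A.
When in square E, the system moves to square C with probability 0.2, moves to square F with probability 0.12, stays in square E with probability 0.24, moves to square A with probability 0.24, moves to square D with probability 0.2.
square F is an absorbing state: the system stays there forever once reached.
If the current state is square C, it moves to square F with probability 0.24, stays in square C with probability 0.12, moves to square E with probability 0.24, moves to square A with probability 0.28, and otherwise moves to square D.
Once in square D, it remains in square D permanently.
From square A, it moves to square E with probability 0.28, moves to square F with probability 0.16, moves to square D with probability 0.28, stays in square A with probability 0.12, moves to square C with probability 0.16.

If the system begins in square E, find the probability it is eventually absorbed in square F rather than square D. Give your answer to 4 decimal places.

0.4245

Let h(s) be the probability of absorption at square F starting from transient state s. Then h(square F) = 1 and h(square D) = 0. By first-step analysis:
h(square E) = 0.24·h(square E) + 0.12·1 + 0.2·h(square C) + 0.2·0 + 0.24·h(square A)
h(square C) = 0.24·h(square E) + 0.24·1 + 0.12·h(square C) + 0.12·0 + 0.28·h(square A)
h(square A) = 0.28·h(square E) + 0.16·1 + 0.16·h(square C) + 0.28·0 + 0.12·h(square A)
Solving: h(square E) = 0.4245, h(square C) = 0.5194, h(square A) = 0.4113.
Starting from square E, the probability is 0.4245.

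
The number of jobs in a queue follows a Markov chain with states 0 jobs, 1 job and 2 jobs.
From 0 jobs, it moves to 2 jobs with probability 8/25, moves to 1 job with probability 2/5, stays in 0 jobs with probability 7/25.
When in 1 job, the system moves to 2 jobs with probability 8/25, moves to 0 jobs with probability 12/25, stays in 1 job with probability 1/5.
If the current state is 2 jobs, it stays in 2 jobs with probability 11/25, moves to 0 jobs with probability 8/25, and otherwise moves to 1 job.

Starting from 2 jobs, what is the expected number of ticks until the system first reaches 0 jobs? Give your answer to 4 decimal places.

2.8017

Let t(s) be the expected number of ticks to first reach 0 jobs from state s, with t(0 jobs) = 0. Conditioning on the first tick:
t(1 job) = 1 + 0.2·t(1 job) + 0.32·t(2 jobs)
t(2 jobs) = 1 + 0.24·t(1 job) + 0.44·t(2 jobs)
Solving: t(1 job) = 2.3707, t(2 jobs) = 2.8017.
Expected ticks from 2 jobs to 0 jobs: 2.8017.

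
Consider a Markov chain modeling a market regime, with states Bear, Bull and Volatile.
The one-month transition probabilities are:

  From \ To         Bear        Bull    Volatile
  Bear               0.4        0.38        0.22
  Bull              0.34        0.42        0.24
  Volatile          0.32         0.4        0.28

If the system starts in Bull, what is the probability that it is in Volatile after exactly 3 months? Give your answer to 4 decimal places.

Propagate the distribution vector 3 months from Bull.
After 0 months: (0.0000, 1.0000, 0.0000)
After 1 month: (0.3400, 0.4200, 0.2400)
After 2 months: (0.3556, 0.4016, 0.2428)
After 3 months: (0.3565, 0.4009, 0.2426)
P(in Volatile after 3 months) = 0.2426

0.2426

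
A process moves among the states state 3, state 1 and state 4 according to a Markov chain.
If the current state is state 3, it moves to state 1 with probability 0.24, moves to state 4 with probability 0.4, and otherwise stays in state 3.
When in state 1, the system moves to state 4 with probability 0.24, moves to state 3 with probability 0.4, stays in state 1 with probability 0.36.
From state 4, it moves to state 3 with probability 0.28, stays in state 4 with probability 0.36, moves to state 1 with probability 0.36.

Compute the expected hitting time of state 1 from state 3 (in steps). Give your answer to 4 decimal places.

3.4946

Let t(s) be the expected number of steps to first reach state 1 from state s, with t(state 1) = 0. Conditioning on the first step:
t(state 3) = 1 + 0.36·t(state 3) + 0.4·t(state 4)
t(state 4) = 1 + 0.28·t(state 3) + 0.36·t(state 4)
Solving: t(state 3) = 3.4946, t(state 4) = 3.0914.
Expected steps from state 3 to state 1: 3.4946.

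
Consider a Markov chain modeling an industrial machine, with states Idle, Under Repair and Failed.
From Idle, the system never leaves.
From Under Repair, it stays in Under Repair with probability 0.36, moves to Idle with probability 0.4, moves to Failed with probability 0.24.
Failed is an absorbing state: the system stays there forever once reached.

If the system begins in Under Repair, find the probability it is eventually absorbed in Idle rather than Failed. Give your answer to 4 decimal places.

0.6250

Let h(s) be the probability of absorption at Idle starting from transient state s. Then h(Idle) = 1 and h(Failed) = 0. By first-step analysis:
h(Under Repair) = 0.4·1 + 0.36·h(Under Repair) + 0.24·0
Solving: h(Under Repair) = 0.6250.
Starting from Under Repair, the probability is 0.6250.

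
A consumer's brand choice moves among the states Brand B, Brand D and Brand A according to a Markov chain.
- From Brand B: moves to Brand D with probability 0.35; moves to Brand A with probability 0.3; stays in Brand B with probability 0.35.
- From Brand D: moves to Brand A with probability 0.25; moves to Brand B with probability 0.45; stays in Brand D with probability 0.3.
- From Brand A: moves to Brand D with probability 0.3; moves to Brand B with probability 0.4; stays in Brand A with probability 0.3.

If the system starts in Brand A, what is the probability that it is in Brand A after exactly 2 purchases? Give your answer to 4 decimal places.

Sum over the intermediate state after 1 purchase:
P = P(Brand A→Brand B)·P(Brand B→Brand A) + P(Brand A→Brand D)·P(Brand D→Brand A) + P(Brand A→Brand A)·P(Brand A→Brand A)
  = 0.4×0.3 + 0.3×0.25 + 0.3×0.3
  = 0.1200 + 0.0750 + 0.0900 = 0.2850

0.2850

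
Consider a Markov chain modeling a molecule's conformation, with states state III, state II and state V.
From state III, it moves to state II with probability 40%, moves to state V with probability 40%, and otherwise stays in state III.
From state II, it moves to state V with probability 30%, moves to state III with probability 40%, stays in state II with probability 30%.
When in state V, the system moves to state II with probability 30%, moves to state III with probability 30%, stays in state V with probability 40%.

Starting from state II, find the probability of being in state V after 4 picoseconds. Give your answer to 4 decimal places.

0.3671

Propagate the distribution vector 4 picoseconds from state II.
After 0 picoseconds: (0.0000, 1.0000, 0.0000)
After 1 picosecond: (0.4000, 0.3000, 0.3000)
After 2 picoseconds: (0.2900, 0.3400, 0.3700)
After 3 picoseconds: (0.3050, 0.3290, 0.3660)
After 4 picoseconds: (0.3024, 0.3305, 0.3671)
P(in state V after 4 picoseconds) = 0.3671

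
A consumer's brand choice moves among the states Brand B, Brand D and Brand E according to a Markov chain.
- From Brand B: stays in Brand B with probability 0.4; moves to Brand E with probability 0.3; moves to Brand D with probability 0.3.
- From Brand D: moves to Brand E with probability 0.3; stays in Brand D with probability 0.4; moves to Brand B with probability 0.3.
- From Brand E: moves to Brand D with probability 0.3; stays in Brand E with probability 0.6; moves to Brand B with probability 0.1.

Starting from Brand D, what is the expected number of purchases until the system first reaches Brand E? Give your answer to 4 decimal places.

Let t(s) be the expected number of purchases to first reach Brand E from state s, with t(Brand E) = 0. Conditioning on the first purchase:
t(Brand B) = 1 + 0.4·t(Brand B) + 0.3·t(Brand D)
t(Brand D) = 1 + 0.3·t(Brand B) + 0.4·t(Brand D)
Solving: t(Brand B) = 3.3333, t(Brand D) = 3.3333.
Expected purchases from Brand D to Brand E: 3.3333.

3.3333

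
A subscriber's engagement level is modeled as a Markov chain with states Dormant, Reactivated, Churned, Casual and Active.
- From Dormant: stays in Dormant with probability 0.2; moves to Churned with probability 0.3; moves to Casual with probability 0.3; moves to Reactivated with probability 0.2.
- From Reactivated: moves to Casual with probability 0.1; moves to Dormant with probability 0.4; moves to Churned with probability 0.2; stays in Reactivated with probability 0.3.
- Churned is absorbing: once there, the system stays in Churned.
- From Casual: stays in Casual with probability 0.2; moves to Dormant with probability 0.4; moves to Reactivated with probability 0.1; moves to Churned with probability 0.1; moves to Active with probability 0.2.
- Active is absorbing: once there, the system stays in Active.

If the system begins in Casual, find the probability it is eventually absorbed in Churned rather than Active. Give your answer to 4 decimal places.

Let h(s) be the probability of absorption at Churned starting from transient state s. Then h(Churned) = 1 and h(Active) = 0. By first-step analysis:
h(Dormant) = 0.2·h(Dormant) + 0.2·h(Reactivated) + 0.3·1 + 0.3·h(Casual)
h(Reactivated) = 0.4·h(Dormant) + 0.3·h(Reactivated) + 0.2·1 + 0.1·h(Casual)
h(Casual) = 0.4·h(Dormant) + 0.1·h(Reactivated) + 0.1·1 + 0.2·h(Casual) + 0.2·0
Solving: h(Dormant) = 0.8309, h(Reactivated) = 0.8529, h(Casual) = 0.6471.
Starting from Casual, the probability is 0.6471.

0.6471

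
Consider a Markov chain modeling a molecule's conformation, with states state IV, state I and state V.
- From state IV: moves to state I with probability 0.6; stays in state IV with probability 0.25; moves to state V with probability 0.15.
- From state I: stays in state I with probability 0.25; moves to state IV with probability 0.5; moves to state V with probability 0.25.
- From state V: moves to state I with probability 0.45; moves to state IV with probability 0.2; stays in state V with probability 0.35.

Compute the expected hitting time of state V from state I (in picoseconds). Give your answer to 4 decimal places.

4.7619

Let t(s) be the expected number of picoseconds to first reach state V from state s, with t(state V) = 0. Conditioning on the first picosecond:
t(state IV) = 1 + 0.25·t(state IV) + 0.6·t(state I)
t(state I) = 1 + 0.5·t(state IV) + 0.25·t(state I)
Solving: t(state IV) = 5.1429, t(state I) = 4.7619.
Expected picoseconds from state I to state V: 4.7619.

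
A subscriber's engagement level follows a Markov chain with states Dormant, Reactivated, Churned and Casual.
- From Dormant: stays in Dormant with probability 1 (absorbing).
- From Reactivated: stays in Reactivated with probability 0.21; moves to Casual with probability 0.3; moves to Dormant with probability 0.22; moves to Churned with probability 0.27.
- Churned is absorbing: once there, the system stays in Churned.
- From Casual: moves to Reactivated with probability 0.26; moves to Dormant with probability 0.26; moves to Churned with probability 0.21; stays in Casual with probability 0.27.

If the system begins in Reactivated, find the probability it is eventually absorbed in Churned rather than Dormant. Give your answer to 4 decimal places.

0.5216

Let h(s) be the probability of absorption at Churned starting from transient state s. Then h(Churned) = 1 and h(Dormant) = 0. By first-step analysis:
h(Reactivated) = 0.22·0 + 0.21·h(Reactivated) + 0.27·1 + 0.3·h(Casual)
h(Casual) = 0.26·0 + 0.26·h(Reactivated) + 0.21·1 + 0.27·h(Casual)
Solving: h(Reactivated) = 0.5216, h(Casual) = 0.4734.
Starting from Reactivated, the probability is 0.5216.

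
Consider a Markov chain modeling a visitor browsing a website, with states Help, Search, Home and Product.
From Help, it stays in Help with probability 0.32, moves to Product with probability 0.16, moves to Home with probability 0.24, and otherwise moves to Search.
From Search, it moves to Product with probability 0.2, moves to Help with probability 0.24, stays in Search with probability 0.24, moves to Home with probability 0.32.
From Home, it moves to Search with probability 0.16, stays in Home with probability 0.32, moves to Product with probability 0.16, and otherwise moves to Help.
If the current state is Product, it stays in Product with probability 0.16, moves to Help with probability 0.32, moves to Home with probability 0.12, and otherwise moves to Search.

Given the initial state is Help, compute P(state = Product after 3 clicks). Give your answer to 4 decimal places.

0.1704

Propagate the distribution vector 3 clicks from Help.
After 0 clicks: (1.0000, 0.0000, 0.0000, 0.0000)
After 1 click: (0.3200, 0.2800, 0.2400, 0.1600)
After 2 clicks: (0.3072, 0.2592, 0.2624, 0.1712)
After 3 clicks: (0.3098, 0.2587, 0.2612, 0.1704)
P(in Product after 3 clicks) = 0.1704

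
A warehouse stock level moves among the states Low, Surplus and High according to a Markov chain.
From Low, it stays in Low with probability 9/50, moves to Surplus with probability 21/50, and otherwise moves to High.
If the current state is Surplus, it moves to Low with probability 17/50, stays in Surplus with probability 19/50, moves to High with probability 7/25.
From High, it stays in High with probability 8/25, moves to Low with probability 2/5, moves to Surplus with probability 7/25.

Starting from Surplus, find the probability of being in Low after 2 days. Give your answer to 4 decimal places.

Sum over the intermediate state after 1 day:
P = P(Surplus→Low)·P(Low→Low) + P(Surplus→Surplus)·P(Surplus→Low) + P(Surplus→High)·P(High→Low)
  = 0.34×0.18 + 0.38×0.34 + 0.28×0.4
  = 0.0612 + 0.1292 + 0.1120 = 0.3024

0.3024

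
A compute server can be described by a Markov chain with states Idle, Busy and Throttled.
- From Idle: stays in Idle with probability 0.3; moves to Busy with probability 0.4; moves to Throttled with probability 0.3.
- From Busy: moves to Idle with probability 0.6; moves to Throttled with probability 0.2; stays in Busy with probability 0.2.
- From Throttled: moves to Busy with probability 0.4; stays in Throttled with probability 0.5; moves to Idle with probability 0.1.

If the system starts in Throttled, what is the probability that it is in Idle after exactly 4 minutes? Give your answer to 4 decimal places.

0.3328

Propagate the distribution vector 4 minutes from Throttled.
After 0 minutes: (0.0000, 0.0000, 1.0000)
After 1 minute: (0.1000, 0.4000, 0.5000)
After 2 minutes: (0.3200, 0.3200, 0.3600)
After 3 minutes: (0.3240, 0.3360, 0.3400)
After 4 minutes: (0.3328, 0.3328, 0.3344)
P(in Idle after 4 minutes) = 0.3328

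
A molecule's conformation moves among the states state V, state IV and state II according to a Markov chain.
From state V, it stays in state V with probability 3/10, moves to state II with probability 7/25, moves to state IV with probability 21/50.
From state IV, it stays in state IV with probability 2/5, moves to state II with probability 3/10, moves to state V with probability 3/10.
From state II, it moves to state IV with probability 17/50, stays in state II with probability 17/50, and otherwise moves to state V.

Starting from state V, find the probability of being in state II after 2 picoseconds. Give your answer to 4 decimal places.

Sum over the intermediate state after 1 picosecond:
P = P(state V→state V)·P(state V→state II) + P(state V→state IV)·P(state IV→state II) + P(state V→state II)·P(state II→state II)
  = 0.3×0.28 + 0.42×0.3 + 0.28×0.34
  = 0.0840 + 0.1260 + 0.0952 = 0.3052

0.3052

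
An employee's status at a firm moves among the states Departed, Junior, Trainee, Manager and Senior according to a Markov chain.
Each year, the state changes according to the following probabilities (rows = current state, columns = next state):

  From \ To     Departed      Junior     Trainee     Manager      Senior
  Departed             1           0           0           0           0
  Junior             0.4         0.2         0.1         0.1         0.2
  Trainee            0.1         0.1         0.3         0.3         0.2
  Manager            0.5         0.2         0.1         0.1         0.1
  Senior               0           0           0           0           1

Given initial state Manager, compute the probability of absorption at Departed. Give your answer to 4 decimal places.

0.7667

Let h(s) be the probability of absorption at Departed starting from transient state s. Then h(Departed) = 1 and h(Senior) = 0. By first-step analysis:
h(Junior) = 0.4·1 + 0.2·h(Junior) + 0.1·h(Trainee) + 0.1·h(Manager) + 0.2·0
h(Trainee) = 0.1·1 + 0.1·h(Junior) + 0.3·h(Trainee) + 0.3·h(Manager) + 0.2·0
h(Manager) = 0.5·1 + 0.2·h(Junior) + 0.1·h(Trainee) + 0.1·h(Manager) + 0.1·0
Solving: h(Junior) = 0.6667, h(Trainee) = 0.5667, h(Manager) = 0.7667.
Starting from Manager, the probability is 0.7667.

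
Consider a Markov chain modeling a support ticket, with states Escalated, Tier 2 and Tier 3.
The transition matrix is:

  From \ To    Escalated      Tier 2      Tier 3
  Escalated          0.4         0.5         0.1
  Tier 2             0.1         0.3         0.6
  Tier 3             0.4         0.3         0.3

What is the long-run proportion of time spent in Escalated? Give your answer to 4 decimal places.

Let the stationary distribution be π with π = πP and π_1 + π_2 + π_3 = 1.
π_1 = 0.4·π_1 + 0.1·π_2 + 0.4·π_3
π_2 = 0.5·π_1 + 0.3·π_2 + 0.3·π_3
Solving with the normalization constraint gives π = (0.2925, 0.3585, 0.3491).
So the stationary probability of Escalated is 0.2925.

0.2925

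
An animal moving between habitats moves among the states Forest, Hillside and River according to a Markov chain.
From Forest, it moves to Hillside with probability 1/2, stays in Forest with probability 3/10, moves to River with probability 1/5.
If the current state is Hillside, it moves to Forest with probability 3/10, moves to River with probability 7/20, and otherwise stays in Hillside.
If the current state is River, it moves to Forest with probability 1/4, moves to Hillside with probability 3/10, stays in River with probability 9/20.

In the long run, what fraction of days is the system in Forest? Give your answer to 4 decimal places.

Let the stationary distribution be π with π = πP and π_1 + π_2 + π_3 = 1.
π_1 = 0.3·π_1 + 0.3·π_2 + 0.25·π_3
π_2 = 0.5·π_1 + 0.35·π_2 + 0.3·π_3
Solving with the normalization constraint gives π = (0.2829, 0.3754, 0.3417).
So the stationary probability of Forest is 0.2829.

0.2829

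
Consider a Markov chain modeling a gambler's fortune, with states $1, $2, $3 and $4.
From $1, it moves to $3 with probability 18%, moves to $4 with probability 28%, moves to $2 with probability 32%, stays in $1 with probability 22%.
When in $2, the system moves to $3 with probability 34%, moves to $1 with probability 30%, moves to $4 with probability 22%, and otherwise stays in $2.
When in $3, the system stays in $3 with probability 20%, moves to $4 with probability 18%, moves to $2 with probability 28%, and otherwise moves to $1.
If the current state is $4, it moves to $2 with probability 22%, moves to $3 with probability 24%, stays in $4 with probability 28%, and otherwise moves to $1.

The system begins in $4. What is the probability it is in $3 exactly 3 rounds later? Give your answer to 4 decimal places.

Propagate the distribution vector 3 rounds from $4.
After 0 rounds: (0.0000, 0.0000, 0.0000, 1.0000)
After 1 round: (0.2600, 0.2200, 0.2400, 0.2800)
After 2 rounds: (0.2776, 0.2428, 0.2368, 0.2428)
After 3 rounds: (0.2776, 0.2425, 0.2382, 0.2418)
P(in $3 after 3 rounds) = 0.2382

0.2382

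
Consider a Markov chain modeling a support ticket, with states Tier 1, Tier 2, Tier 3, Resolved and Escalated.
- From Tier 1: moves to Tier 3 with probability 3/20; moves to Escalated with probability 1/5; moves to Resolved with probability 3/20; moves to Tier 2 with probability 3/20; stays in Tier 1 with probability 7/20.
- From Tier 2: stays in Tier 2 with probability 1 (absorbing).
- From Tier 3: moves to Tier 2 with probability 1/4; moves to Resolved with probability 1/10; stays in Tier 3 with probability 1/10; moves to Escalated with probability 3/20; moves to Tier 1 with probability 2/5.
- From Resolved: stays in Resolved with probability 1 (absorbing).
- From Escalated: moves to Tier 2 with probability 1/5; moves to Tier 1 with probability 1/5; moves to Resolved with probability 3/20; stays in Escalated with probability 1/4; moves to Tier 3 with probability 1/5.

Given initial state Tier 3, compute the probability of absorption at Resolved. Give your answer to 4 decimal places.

0.3804

Let h(s) be the probability of absorption at Resolved starting from transient state s. Then h(Resolved) = 1 and h(Tier 2) = 0. By first-step analysis:
h(Tier 1) = 0.35·h(Tier 1) + 0.15·0 + 0.15·h(Tier 3) + 0.15·1 + 0.2·h(Escalated)
h(Tier 3) = 0.4·h(Tier 1) + 0.25·0 + 0.1·h(Tier 3) + 0.1·1 + 0.15·h(Escalated)
h(Escalated) = 0.2·h(Tier 1) + 0.2·0 + 0.2·h(Tier 3) + 0.15·1 + 0.25·h(Escalated)
Solving: h(Tier 1) = 0.4481, h(Tier 3) = 0.3804, h(Escalated) = 0.4209.
Starting from Tier 3, the probability is 0.3804.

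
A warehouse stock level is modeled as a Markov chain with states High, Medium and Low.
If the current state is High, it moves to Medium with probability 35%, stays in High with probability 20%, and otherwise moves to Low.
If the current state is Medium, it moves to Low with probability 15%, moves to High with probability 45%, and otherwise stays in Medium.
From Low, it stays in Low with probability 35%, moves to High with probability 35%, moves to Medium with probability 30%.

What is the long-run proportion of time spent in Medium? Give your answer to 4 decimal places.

Let the stationary distribution be π with π = πP and π_1 + π_2 + π_3 = 1.
π_1 = 0.2·π_1 + 0.45·π_2 + 0.35·π_3
π_2 = 0.35·π_1 + 0.4·π_2 + 0.3·π_3
Solving with the normalization constraint gives π = (0.3350, 0.3519, 0.3131).
So the stationary probability of Medium is 0.3519.

0.3519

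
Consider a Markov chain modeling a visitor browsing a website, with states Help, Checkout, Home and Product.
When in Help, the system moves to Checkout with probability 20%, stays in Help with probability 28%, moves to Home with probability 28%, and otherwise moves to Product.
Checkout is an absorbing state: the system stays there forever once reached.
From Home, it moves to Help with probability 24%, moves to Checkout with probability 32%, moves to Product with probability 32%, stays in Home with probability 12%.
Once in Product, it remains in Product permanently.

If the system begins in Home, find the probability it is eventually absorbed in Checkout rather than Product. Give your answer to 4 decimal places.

0.4915

Let h(s) be the probability of absorption at Checkout starting from transient state s. Then h(Checkout) = 1 and h(Product) = 0. By first-step analysis:
h(Help) = 0.28·h(Help) + 0.2·1 + 0.28·h(Home) + 0.24·0
h(Home) = 0.24·h(Help) + 0.32·1 + 0.12·h(Home) + 0.32·0
Solving: h(Help) = 0.4689, h(Home) = 0.4915.
Starting from Home, the probability is 0.4915.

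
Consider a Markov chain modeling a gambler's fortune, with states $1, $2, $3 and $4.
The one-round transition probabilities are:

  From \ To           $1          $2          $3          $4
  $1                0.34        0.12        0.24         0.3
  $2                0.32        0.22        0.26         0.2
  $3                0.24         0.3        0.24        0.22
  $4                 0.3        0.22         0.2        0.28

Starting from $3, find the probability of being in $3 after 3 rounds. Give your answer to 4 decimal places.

Propagate the distribution vector 3 rounds from $3.
After 0 rounds: (0.0000, 0.0000, 1.0000, 0.0000)
After 1 round: (0.2400, 0.3000, 0.2400, 0.2200)
After 2 rounds: (0.3012, 0.2152, 0.2372, 0.2464)
After 3 rounds: (0.3021, 0.2089, 0.2344, 0.2546)
P(in $3 after 3 rounds) = 0.2344

0.2344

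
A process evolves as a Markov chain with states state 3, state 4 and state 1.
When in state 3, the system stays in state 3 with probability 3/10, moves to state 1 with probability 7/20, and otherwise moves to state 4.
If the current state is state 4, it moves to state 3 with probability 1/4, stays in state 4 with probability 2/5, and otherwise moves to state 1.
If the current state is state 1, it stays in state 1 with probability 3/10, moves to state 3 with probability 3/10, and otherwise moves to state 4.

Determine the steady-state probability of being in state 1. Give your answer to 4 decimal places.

Let the stationary distribution be π with π = πP and π_1 + π_2 + π_3 = 1.
π_1 = 0.3·π_1 + 0.25·π_2 + 0.3·π_3
π_2 = 0.35·π_1 + 0.4·π_2 + 0.4·π_3
Solving with the normalization constraint gives π = (0.2807, 0.3860, 0.3333).
So the stationary probability of state 1 is 0.3333.

0.3333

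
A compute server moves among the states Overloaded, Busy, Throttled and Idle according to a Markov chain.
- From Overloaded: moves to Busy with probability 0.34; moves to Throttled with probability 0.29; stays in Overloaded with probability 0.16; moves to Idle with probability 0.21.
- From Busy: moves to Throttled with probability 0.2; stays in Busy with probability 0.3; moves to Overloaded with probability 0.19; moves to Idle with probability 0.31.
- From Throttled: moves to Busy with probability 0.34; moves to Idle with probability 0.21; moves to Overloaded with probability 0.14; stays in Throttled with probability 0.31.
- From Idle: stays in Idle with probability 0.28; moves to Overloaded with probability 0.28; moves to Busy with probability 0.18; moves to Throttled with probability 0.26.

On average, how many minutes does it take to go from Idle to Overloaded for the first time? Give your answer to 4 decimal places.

Let t(s) be the expected number of minutes to first reach Overloaded from state s, with t(Overloaded) = 0. Conditioning on the first minute:
t(Busy) = 1 + 0.3·t(Busy) + 0.2·t(Throttled) + 0.31·t(Idle)
t(Throttled) = 1 + 0.34·t(Busy) + 0.31·t(Throttled) + 0.21·t(Idle)
t(Idle) = 1 + 0.18·t(Busy) + 0.26·t(Throttled) + 0.28·t(Idle)
Solving: t(Busy) = 4.9312, t(Throttled) = 5.2546, t(Idle) = 4.5192.
Expected minutes from Idle to Overloaded: 4.5192.

4.5192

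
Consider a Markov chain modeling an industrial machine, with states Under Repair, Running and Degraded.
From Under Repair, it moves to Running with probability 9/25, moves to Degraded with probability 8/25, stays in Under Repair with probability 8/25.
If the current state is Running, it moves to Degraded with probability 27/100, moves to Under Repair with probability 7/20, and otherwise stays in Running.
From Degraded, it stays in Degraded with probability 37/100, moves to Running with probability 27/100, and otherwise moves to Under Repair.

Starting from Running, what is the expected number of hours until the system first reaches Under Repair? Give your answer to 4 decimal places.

Let t(s) be the expected number of hours to first reach Under Repair from state s, with t(Under Repair) = 0. Conditioning on the first hour:
t(Running) = 1 + 0.38·t(Running) + 0.27·t(Degraded)
t(Degraded) = 1 + 0.27·t(Running) + 0.37·t(Degraded)
Solving: t(Running) = 2.8329, t(Degraded) = 2.8014.
Expected hours from Running to Under Repair: 2.8329.

2.8329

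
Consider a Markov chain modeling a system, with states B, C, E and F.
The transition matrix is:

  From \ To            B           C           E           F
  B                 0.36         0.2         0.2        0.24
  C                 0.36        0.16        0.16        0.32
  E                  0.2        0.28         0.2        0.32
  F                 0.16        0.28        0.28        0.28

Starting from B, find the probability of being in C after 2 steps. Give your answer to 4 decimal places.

Propagate the distribution vector 2 steps from B.
After 0 steps: (1.0000, 0.0000, 0.0000, 0.0000)
After 1 step: (0.3600, 0.2000, 0.2000, 0.2400)
After 2 steps: (0.2800, 0.2272, 0.2112, 0.2816)
P(in C after 2 steps) = 0.2272

0.2272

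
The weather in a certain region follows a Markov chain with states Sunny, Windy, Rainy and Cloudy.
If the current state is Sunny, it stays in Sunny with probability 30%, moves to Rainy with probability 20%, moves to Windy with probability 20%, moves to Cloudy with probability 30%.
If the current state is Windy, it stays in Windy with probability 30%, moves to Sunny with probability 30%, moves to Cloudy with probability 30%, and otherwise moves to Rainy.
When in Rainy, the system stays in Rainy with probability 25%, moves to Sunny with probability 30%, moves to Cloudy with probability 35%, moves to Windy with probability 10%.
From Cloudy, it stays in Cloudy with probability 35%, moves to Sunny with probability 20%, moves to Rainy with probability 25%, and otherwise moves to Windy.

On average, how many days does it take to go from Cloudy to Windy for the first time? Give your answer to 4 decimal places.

5.6740

Let t(s) be the expected number of days to first reach Windy from state s, with t(Windy) = 0. Conditioning on the first day:
t(Sunny) = 1 + 0.3·t(Sunny) + 0.2·t(Rainy) + 0.3·t(Cloudy)
t(Rainy) = 1 + 0.3·t(Sunny) + 0.25·t(Rainy) + 0.35·t(Cloudy)
t(Cloudy) = 1 + 0.2·t(Sunny) + 0.25·t(Rainy) + 0.35·t(Cloudy)
Solving: t(Sunny) = 5.6426, t(Rainy) = 6.2382, t(Cloudy) = 5.6740.
Expected days from Cloudy to Windy: 5.6740.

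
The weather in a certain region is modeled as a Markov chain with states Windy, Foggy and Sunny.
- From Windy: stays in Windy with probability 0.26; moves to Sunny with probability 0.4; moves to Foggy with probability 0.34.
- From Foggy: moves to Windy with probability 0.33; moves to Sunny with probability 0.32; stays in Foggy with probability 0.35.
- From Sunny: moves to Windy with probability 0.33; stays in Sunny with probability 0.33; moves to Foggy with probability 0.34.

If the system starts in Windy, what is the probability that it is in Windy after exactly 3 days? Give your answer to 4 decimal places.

0.3082

Propagate the distribution vector 3 days from Windy.
After 0 days: (1.0000, 0.0000, 0.0000)
After 1 day: (0.2600, 0.3400, 0.4000)
After 2 days: (0.3118, 0.3434, 0.3448)
After 3 days: (0.3082, 0.3434, 0.3484)
P(in Windy after 3 days) = 0.3082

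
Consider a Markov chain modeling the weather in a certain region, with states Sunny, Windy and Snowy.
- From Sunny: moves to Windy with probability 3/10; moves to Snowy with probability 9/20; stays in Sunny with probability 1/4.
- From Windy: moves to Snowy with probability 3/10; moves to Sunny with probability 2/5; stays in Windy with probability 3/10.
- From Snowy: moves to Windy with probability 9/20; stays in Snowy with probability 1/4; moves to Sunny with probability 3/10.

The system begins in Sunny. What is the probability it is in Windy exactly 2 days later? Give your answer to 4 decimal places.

0.3675

Sum over the intermediate state after 1 day:
P = P(Sunny→Sunny)·P(Sunny→Windy) + P(Sunny→Windy)·P(Windy→Windy) + P(Sunny→Snowy)·P(Snowy→Windy)
  = 0.25×0.3 + 0.3×0.3 + 0.45×0.45
  = 0.0750 + 0.0900 + 0.2025 = 0.3675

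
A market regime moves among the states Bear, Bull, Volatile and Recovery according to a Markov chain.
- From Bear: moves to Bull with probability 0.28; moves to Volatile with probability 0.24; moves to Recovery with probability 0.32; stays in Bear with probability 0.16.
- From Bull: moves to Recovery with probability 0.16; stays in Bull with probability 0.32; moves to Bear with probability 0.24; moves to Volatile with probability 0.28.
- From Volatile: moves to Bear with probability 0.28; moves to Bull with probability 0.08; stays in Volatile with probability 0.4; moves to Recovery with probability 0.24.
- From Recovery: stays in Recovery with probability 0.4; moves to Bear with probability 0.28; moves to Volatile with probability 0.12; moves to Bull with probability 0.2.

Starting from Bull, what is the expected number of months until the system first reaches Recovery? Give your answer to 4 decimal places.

Let t(s) be the expected number of months to first reach Recovery from state s, with t(Recovery) = 0. Conditioning on the first month:
t(Bear) = 1 + 0.16·t(Bear) + 0.28·t(Bull) + 0.24·t(Volatile)
t(Bull) = 1 + 0.24·t(Bear) + 0.32·t(Bull) + 0.28·t(Volatile)
t(Volatile) = 1 + 0.28·t(Bear) + 0.08·t(Bull) + 0.4·t(Volatile)
Solving: t(Bear) = 3.8537, t(Bull) = 4.5048, t(Volatile) = 4.0657.
Expected months from Bull to Recovery: 4.5048.

4.5048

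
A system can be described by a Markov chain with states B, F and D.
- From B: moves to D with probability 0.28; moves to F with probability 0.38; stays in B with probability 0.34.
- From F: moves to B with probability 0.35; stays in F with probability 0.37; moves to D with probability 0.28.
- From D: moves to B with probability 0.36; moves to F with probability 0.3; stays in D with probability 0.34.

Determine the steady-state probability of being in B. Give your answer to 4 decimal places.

0.3495

Let the stationary distribution be π with π = πP and π_1 + π_2 + π_3 = 1.
π_1 = 0.34·π_1 + 0.35·π_2 + 0.36·π_3
π_2 = 0.38·π_1 + 0.37·π_2 + 0.3·π_3
Solving with the normalization constraint gives π = (0.3495, 0.3526, 0.2979).
So the stationary probability of B is 0.3495.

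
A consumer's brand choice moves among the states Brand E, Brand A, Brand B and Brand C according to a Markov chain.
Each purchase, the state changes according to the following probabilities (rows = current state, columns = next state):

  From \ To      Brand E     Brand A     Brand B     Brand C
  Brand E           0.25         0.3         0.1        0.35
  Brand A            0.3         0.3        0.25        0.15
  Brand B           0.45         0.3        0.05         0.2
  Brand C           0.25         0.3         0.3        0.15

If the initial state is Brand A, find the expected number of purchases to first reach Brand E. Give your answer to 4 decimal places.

Let t(s) be the expected number of purchases to first reach Brand E from state s, with t(Brand E) = 0. Conditioning on the first purchase:
t(Brand A) = 1 + 0.3·t(Brand A) + 0.25·t(Brand B) + 0.15·t(Brand C)
t(Brand B) = 1 + 0.3·t(Brand A) + 0.05·t(Brand B) + 0.2·t(Brand C)
t(Brand C) = 1 + 0.3·t(Brand A) + 0.3·t(Brand B) + 0.15·t(Brand C)
Solving: t(Brand A) = 3.0844, t(Brand B) = 2.7044, t(Brand C) = 3.2196.
Expected purchases from Brand A to Brand E: 3.0844.

3.0844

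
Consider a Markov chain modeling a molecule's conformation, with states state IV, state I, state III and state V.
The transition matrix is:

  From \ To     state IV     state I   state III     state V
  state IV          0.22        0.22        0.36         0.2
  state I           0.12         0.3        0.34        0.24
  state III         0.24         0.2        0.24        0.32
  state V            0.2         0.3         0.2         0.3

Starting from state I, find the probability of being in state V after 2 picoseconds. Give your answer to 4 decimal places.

0.2768

Propagate the distribution vector 2 picoseconds from state I.
After 0 picoseconds: (0.0000, 1.0000, 0.0000, 0.0000)
After 1 picosecond: (0.1200, 0.3000, 0.3400, 0.2400)
After 2 picoseconds: (0.1920, 0.2564, 0.2748, 0.2768)
P(in state V after 2 picoseconds) = 0.2768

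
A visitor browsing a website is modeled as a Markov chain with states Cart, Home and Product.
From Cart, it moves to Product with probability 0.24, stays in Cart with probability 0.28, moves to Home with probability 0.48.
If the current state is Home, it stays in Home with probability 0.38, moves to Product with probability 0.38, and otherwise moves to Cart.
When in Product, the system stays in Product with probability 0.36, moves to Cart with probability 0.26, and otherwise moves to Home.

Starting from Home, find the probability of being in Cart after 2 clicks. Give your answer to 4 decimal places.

0.2572

Sum over the intermediate state after 1 click:
P = P(Home→Cart)·P(Cart→Cart) + P(Home→Home)·P(Home→Cart) + P(Home→Product)·P(Product→Cart)
  = 0.24×0.28 + 0.38×0.24 + 0.38×0.26
  = 0.0672 + 0.0912 + 0.0988 = 0.2572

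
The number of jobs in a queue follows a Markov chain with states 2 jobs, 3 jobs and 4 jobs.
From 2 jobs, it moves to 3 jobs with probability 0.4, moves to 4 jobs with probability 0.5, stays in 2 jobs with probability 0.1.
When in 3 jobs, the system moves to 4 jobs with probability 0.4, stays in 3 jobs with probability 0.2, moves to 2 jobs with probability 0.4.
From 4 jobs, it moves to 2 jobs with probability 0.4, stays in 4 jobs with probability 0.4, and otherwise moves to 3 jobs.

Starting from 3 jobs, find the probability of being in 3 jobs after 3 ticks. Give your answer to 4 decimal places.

Propagate the distribution vector 3 ticks from 3 jobs.
After 0 ticks: (0.0000, 1.0000, 0.0000)
After 1 tick: (0.4000, 0.2000, 0.4000)
After 2 ticks: (0.2800, 0.2800, 0.4400)
After 3 ticks: (0.3160, 0.2560, 0.4280)
P(in 3 jobs after 3 ticks) = 0.2560

0.2560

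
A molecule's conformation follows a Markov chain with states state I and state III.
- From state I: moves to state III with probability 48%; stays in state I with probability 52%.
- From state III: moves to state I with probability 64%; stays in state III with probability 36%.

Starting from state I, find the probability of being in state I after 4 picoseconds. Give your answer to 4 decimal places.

Propagate the distribution vector 4 picoseconds from state I.
After 0 picoseconds: (1.0000, 0.0000)
After 1 picosecond: (0.5200, 0.4800)
After 2 picoseconds: (0.5776, 0.4224)
After 3 picoseconds: (0.5707, 0.4293)
After 4 picoseconds: (0.5715, 0.4285)
P(in state I after 4 picoseconds) = 0.5715

0.5715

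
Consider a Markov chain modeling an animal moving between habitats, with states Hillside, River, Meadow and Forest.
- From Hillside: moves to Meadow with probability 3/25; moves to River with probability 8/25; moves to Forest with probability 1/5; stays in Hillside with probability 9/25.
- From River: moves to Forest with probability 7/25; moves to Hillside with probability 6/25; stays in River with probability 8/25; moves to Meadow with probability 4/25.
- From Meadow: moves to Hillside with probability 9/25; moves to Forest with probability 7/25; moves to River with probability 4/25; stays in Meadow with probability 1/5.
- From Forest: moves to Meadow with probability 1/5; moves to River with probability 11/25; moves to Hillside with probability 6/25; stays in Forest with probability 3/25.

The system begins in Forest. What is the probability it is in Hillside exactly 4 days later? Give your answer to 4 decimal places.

0.2951

Propagate the distribution vector 4 days from Forest.
After 0 days: (0.0000, 0.0000, 0.0000, 1.0000)
After 1 day: (0.2400, 0.4400, 0.2000, 0.1200)
After 2 days: (0.2928, 0.3024, 0.1632, 0.2416)
After 3 days: (0.2947, 0.3229, 0.1645, 0.2179)
After 4 days: (0.2951, 0.3198, 0.1635, 0.2216)
P(in Hillside after 4 days) = 0.2951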